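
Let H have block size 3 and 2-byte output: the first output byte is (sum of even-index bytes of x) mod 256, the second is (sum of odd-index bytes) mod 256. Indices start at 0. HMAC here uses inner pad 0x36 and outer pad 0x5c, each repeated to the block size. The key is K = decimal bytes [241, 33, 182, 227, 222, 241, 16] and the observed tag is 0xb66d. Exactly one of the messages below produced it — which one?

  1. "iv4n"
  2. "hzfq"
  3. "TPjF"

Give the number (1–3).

Key decimal bytes [241, 33, 182, 227, 222, 241, 16] = f1 21 b6 e3 de f1 10 is 7 bytes > B = 3, so hash it first: H(key) = 95 f5, then zero-pad to 3 bytes: K' = 95 f5 00.
K' ⊕ ipad = a3 c3 36; K' ⊕ opad = c9 a9 5c.
m1: inner = H(a3 c3 36 69 76 34 6e) = bd 60; tag = H(c9 a9 5c bd 60) = 8566
m2: inner = H(a3 c3 36 68 7a 66 71) = c4 91; tag = H(c9 a9 5c c4 91) = b66d ← matches
m3: inner = H(a3 c3 36 54 50 6a 46) = 6f 81; tag = H(c9 a9 5c 6f 81) = a618

2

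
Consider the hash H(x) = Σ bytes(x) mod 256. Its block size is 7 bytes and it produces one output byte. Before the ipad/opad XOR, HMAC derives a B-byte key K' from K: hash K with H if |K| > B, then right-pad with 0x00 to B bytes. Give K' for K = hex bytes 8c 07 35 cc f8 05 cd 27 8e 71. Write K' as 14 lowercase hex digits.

84000000000000

|K| = 10 > B = 7, so first hash the key.
H(K): sum = 140+7+53+204+248+5+205+39+142+113 = 1156; mod 256 = 132 → 84.
Zero-pad H(K) = 84 to 7 bytes: K' = 84 00 00 00 00 00 00.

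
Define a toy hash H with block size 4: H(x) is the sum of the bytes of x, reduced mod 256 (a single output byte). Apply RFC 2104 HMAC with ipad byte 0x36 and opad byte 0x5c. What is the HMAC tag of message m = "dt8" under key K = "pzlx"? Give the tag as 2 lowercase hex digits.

Key "pzlx" = 70 7a 6c 78 is exactly B = 4 bytes: K' = 70 7a 6c 78.
K' ⊕ ipad = 46 4c 5a 4e.  K' ⊕ opad = 2c 26 30 24.
Inner input = (K'⊕ipad) ∥ m = 46 4c 5a 4e ∥ 64 74 38.
Inner hash: sum = 70+76+90+78+100+116+56 = 586; mod 256 = 74 → 4a.
Outer input = (K'⊕opad) ∥ inner = 2c 26 30 24 ∥ 4a.
Outer hash (tag): sum = 44+38+48+36+74 = 240 → f0.

f0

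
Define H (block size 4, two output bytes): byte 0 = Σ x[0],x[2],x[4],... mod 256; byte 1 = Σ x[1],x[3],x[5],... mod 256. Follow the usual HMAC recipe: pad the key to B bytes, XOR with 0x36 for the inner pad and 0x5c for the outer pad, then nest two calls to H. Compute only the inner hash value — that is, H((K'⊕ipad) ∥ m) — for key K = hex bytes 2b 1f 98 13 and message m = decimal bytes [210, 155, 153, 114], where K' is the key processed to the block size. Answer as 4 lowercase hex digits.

Key hex bytes 2b 1f 98 13 is exactly B = 4 bytes: K' = 2b 1f 98 13.
K' ⊕ ipad = 1d 29 ae 25.
Inner input = 1d 29 ae 25 ∥ d2 9b 99 72.
Inner hash: even-index sum = 566 mod 256 = 54; odd-index sum = 347 mod 256 = 91 → 36 5b.

365b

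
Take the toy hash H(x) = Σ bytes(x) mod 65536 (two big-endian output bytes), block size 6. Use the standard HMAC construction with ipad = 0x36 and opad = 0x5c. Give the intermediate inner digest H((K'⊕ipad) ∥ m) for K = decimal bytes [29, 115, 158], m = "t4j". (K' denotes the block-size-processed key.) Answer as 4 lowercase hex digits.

02cc

Key decimal bytes [29, 115, 158] = 1d 73 9e is 3 bytes ≤ B = 6; zero-pad to 6 bytes: K' = 1d 73 9e 00 00 00.
K' ⊕ ipad = 2b 45 a8 36 36 36.
Inner input = 2b 45 a8 36 36 36 ∥ 74 34 6a.
Inner hash: sum = 43+69+168+54+54+54+116+52+106 = 716 → 02 cc.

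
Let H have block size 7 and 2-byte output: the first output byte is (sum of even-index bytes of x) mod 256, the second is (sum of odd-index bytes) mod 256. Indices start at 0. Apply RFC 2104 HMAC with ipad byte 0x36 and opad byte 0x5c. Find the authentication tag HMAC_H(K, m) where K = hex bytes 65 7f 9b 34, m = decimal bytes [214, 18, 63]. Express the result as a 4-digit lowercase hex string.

4e65

Key hex bytes 65 7f 9b 34 is 4 bytes ≤ B = 7; zero-pad to 7 bytes: K' = 65 7f 9b 34 00 00 00.
K' ⊕ ipad = 53 49 ad 02 36 36 36.  K' ⊕ opad = 39 23 c7 68 5c 5c 5c.
Inner input = (K'⊕ipad) ∥ m = 53 49 ad 02 36 36 36 ∥ d6 12 3f.
Inner hash: even-index sum = 382 mod 256 = 126; odd-index sum = 406 mod 256 = 150 → 7e 96.
Outer input = (K'⊕opad) ∥ inner = 39 23 c7 68 5c 5c 5c ∥ 7e 96.
Outer hash (tag): even-index sum = 590 mod 256 = 78; odd-index sum = 357 mod 256 = 101 → 4e 65.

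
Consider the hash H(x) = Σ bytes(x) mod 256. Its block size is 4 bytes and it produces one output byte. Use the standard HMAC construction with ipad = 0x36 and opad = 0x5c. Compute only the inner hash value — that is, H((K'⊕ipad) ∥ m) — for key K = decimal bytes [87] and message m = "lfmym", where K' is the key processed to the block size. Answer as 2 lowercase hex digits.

28

Key decimal bytes [87] = 57 is 1 byte ≤ B = 4; zero-pad to 4 bytes: K' = 57 00 00 00.
K' ⊕ ipad = 61 36 36 36.
Inner input = 61 36 36 36 ∥ 6c 66 6d 79 6d.
Inner hash: sum = 97+54+54+54+108+102+109+121+109 = 808; mod 256 = 40 → 28.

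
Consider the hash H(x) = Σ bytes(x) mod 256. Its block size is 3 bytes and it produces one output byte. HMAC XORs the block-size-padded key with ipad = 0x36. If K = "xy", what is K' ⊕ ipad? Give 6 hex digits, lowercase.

Key "xy" = 78 79 is 2 bytes ≤ B = 3; zero-pad to 3 bytes: K' = 78 79 00.
XOR each byte with 0x36: 78⊕36=4e, 79⊕36=4f, 00⊕36=36.

4e4f36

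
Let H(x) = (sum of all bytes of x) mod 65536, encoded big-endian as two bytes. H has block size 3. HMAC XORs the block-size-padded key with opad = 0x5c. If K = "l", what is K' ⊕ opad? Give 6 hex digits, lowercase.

Key "l" = 6c is 1 byte ≤ B = 3; zero-pad to 3 bytes: K' = 6c 00 00.
XOR each byte with 0x5c: 6c⊕5c=30, 00⊕5c=5c, 00⊕5c=5c.

305c5c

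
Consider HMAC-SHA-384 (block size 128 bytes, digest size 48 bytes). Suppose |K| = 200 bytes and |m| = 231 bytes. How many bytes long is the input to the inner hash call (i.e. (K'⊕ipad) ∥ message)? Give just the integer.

Key is 200 > 128 bytes, so it is hashed to 48 bytes then zero-padded to 128: |K'| = 128.
Inner input = (K'⊕ipad) ∥ m → 128 + 231 = 359 bytes.

359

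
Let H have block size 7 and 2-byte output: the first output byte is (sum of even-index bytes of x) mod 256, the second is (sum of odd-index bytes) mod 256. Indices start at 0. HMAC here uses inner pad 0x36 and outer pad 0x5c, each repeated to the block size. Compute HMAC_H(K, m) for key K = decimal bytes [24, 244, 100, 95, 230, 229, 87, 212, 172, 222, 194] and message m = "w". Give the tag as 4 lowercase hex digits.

Key decimal bytes [24, 244, 100, 95, 230, 229, 87, 212, 172, 222, 194] = 18 f4 64 5f e6 e5 57 d4 ac de c2 is 11 bytes > B = 7, so hash it first: H(key) = 27 ea, then zero-pad to 7 bytes: K' = 27 ea 00 00 00 00 00.
K' ⊕ ipad = 11 dc 36 36 36 36 36.  K' ⊕ opad = 7b b6 5c 5c 5c 5c 5c.
Inner input = (K'⊕ipad) ∥ m = 11 dc 36 36 36 36 36 ∥ 77.
Inner hash: even-index sum = 179 mod 256 = 179; odd-index sum = 447 mod 256 = 191 → b3 bf.
Outer input = (K'⊕opad) ∥ inner = 7b b6 5c 5c 5c 5c 5c ∥ b3 bf.
Outer hash (tag): even-index sum = 590 mod 256 = 78; odd-index sum = 545 mod 256 = 33 → 4e 21.

4e21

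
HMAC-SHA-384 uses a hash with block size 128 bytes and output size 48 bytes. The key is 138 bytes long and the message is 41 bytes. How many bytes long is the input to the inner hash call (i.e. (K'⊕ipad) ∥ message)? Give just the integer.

169

Key is 138 > 128 bytes, so it is hashed to 48 bytes then zero-padded to 128: |K'| = 128.
Inner input = (K'⊕ipad) ∥ m → 128 + 41 = 169 bytes.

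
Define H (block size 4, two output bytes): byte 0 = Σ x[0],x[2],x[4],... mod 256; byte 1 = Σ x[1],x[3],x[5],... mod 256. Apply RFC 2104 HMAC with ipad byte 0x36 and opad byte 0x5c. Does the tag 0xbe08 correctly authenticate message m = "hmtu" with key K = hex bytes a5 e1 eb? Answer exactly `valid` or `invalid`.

Key hex bytes a5 e1 eb is 3 bytes ≤ B = 4; zero-pad to 4 bytes: K' = a5 e1 eb 00.
K' ⊕ ipad = 93 d7 dd 36; K' ⊕ opad = f9 bd b7 5c.
Inner hash: even-index sum = 588 mod 256 = 76; odd-index sum = 495 mod 256 = 239 → 4c ef.
Outer hash (recomputed tag): even-index sum = 508 mod 256 = 252; odd-index sum = 520 mod 256 = 8 → fc 08.
Recomputed tag = fc08; claimed = be08 → mismatch.

invalid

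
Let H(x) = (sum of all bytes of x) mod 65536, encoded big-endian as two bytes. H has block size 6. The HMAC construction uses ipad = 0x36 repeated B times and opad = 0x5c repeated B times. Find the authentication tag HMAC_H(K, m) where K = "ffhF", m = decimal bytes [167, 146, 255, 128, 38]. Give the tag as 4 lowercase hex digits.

0236

Key "ffhF" = 66 66 68 46 is 4 bytes ≤ B = 6; zero-pad to 6 bytes: K' = 66 66 68 46 00 00.
K' ⊕ ipad = 50 50 5e 70 36 36.  K' ⊕ opad = 3a 3a 34 1a 5c 5c.
Inner input = (K'⊕ipad) ∥ m = 50 50 5e 70 36 36 ∥ a7 92 ff 80 26.
Inner hash: sum = 80+80+94+112+54+54+167+146+255+128+38 = 1208 → 04 b8.
Outer input = (K'⊕opad) ∥ inner = 3a 3a 34 1a 5c 5c ∥ 04 b8.
Outer hash (tag): sum = 58+58+52+26+92+92+4+184 = 566 → 02 36.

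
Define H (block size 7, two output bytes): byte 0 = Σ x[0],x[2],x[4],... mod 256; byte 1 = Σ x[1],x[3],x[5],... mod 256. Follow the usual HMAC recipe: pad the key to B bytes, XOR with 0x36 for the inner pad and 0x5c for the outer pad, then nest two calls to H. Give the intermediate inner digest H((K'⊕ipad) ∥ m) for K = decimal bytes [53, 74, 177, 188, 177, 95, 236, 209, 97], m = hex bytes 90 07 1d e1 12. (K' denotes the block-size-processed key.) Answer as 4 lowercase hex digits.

5c2b

Key decimal bytes [53, 74, 177, 188, 177, 95, 236, 209, 97] = 35 4a b1 bc b1 5f ec d1 61 is 9 bytes > B = 7, so hash it first: H(key) = e4 36, then zero-pad to 7 bytes: K' = e4 36 00 00 00 00 00.
K' ⊕ ipad = d2 00 36 36 36 36 36.
Inner input = d2 00 36 36 36 36 36 ∥ 90 07 1d e1 12.
Inner hash: even-index sum = 604 mod 256 = 92; odd-index sum = 299 mod 256 = 43 → 5c 2b.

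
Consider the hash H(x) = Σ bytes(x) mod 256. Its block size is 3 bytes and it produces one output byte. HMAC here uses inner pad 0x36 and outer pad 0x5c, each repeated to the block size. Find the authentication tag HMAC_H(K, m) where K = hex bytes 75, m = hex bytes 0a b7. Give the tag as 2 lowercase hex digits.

Key hex bytes 75 is 1 byte ≤ B = 3; zero-pad to 3 bytes: K' = 75 00 00.
K' ⊕ ipad = 43 36 36.  K' ⊕ opad = 29 5c 5c.
Inner input = (K'⊕ipad) ∥ m = 43 36 36 ∥ 0a b7.
Inner hash: sum = 67+54+54+10+183 = 368; mod 256 = 112 → 70.
Outer input = (K'⊕opad) ∥ inner = 29 5c 5c ∥ 70.
Outer hash (tag): sum = 41+92+92+112 = 337; mod 256 = 81 → 51.

51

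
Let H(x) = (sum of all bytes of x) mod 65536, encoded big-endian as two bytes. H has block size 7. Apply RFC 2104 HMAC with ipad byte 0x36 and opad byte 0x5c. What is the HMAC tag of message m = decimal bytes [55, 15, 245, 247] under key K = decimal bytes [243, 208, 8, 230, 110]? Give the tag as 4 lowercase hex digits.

Key decimal bytes [243, 208, 8, 230, 110] = f3 d0 08 e6 6e is 5 bytes ≤ B = 7; zero-pad to 7 bytes: K' = f3 d0 08 e6 6e 00 00.
K' ⊕ ipad = c5 e6 3e d0 58 36 36.  K' ⊕ opad = af 8c 54 ba 32 5c 5c.
Inner input = (K'⊕ipad) ∥ m = c5 e6 3e d0 58 36 36 ∥ 37 0f f5 f7.
Inner hash: sum = 197+230+62+208+88+54+54+55+15+245+247 = 1455 → 05 af.
Outer input = (K'⊕opad) ∥ inner = af 8c 54 ba 32 5c 5c ∥ 05 af.
Outer hash (tag): sum = 175+140+84+186+50+92+92+5+175 = 999 → 03 e7.

03e7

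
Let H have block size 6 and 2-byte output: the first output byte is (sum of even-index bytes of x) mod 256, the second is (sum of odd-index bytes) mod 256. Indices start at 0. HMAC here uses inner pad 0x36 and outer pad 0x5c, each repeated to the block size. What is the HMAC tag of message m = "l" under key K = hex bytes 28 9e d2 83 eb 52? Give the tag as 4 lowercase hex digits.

0470

Key hex bytes 28 9e d2 83 eb 52 is exactly B = 6 bytes: K' = 28 9e d2 83 eb 52.
K' ⊕ ipad = 1e a8 e4 b5 dd 64.  K' ⊕ opad = 74 c2 8e df b7 0e.
Inner input = (K'⊕ipad) ∥ m = 1e a8 e4 b5 dd 64 ∥ 6c.
Inner hash: even-index sum = 587 mod 256 = 75; odd-index sum = 449 mod 256 = 193 → 4b c1.
Outer input = (K'⊕opad) ∥ inner = 74 c2 8e df b7 0e ∥ 4b c1.
Outer hash (tag): even-index sum = 516 mod 256 = 4; odd-index sum = 624 mod 256 = 112 → 04 70.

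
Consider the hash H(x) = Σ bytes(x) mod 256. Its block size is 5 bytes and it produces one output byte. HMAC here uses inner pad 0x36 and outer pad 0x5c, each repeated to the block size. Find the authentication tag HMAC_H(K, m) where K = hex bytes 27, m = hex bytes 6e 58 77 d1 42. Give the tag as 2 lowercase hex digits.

Key hex bytes 27 is 1 byte ≤ B = 5; zero-pad to 5 bytes: K' = 27 00 00 00 00.
K' ⊕ ipad = 11 36 36 36 36.  K' ⊕ opad = 7b 5c 5c 5c 5c.
Inner input = (K'⊕ipad) ∥ m = 11 36 36 36 36 ∥ 6e 58 77 d1 42.
Inner hash: sum = 17+54+54+54+54+110+88+119+209+66 = 825; mod 256 = 57 → 39.
Outer input = (K'⊕opad) ∥ inner = 7b 5c 5c 5c 5c ∥ 39.
Outer hash (tag): sum = 123+92+92+92+92+57 = 548; mod 256 = 36 → 24.

24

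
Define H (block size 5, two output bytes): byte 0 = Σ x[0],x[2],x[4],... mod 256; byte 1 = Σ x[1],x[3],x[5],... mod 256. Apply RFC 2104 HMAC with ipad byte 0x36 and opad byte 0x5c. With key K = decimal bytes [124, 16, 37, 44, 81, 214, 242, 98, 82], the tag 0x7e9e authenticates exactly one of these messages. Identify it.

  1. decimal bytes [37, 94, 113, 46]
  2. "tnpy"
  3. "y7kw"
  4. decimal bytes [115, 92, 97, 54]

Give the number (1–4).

Key decimal bytes [124, 16, 37, 44, 81, 214, 242, 98, 82] = 7c 10 25 2c 51 d6 f2 62 52 is 9 bytes > B = 5, so hash it first: H(key) = 36 74, then zero-pad to 5 bytes: K' = 36 74 00 00 00.
K' ⊕ ipad = 00 42 36 36 36; K' ⊕ opad = 6a 28 5c 5c 5c.
m1: inner = H(00 42 36 36 36 25 5e 71 2e) = f8 0e; tag = H(6a 28 5c 5c 5c f8 0e) = 307c
m2: inner = H(00 42 36 36 36 74 6e 70 79) = 53 5c; tag = H(6a 28 5c 5c 5c 53 5c) = 7ed7
m3: inner = H(00 42 36 36 36 79 37 6b 77) = 1a 5c; tag = H(6a 28 5c 5c 5c 1a 5c) = 7e9e ← matches
m4: inner = H(00 42 36 36 36 73 5c 61 36) = fe 4c; tag = H(6a 28 5c 5c 5c fe 4c) = 6e82

3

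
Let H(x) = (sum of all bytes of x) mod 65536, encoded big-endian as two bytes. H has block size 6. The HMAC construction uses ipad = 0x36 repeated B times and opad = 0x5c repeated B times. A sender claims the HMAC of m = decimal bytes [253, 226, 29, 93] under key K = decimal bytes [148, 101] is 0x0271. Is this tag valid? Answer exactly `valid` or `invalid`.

invalid

Key decimal bytes [148, 101] = 94 65 is 2 bytes ≤ B = 6; zero-pad to 6 bytes: K' = 94 65 00 00 00 00.
K' ⊕ ipad = a2 53 36 36 36 36; K' ⊕ opad = c8 39 5c 5c 5c 5c.
Inner hash: sum = 162+83+54+54+54+54+253+226+29+93 = 1062 → 04 26.
Outer hash (recomputed tag): sum = 200+57+92+92+92+92+4+38 = 667 → 02 9b.
Recomputed tag = 029b; claimed = 0271 → mismatch.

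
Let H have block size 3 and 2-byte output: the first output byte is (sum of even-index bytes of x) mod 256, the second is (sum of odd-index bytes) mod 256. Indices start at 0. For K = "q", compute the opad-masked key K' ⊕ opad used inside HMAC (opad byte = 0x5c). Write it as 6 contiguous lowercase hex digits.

Key "q" = 71 is 1 byte ≤ B = 3; zero-pad to 3 bytes: K' = 71 00 00.
XOR each byte with 0x5c: 71⊕5c=2d, 00⊕5c=5c, 00⊕5c=5c.

2d5c5c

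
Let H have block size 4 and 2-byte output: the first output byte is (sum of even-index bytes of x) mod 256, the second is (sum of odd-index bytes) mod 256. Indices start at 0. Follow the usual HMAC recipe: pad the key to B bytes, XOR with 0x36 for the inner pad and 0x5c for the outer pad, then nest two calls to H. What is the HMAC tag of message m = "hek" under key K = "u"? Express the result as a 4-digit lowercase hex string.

d189

Key "u" = 75 is 1 byte ≤ B = 4; zero-pad to 4 bytes: K' = 75 00 00 00.
K' ⊕ ipad = 43 36 36 36.  K' ⊕ opad = 29 5c 5c 5c.
Inner input = (K'⊕ipad) ∥ m = 43 36 36 36 ∥ 68 65 6b.
Inner hash: even-index sum = 332 mod 256 = 76; odd-index sum = 209 mod 256 = 209 → 4c d1.
Outer input = (K'⊕opad) ∥ inner = 29 5c 5c 5c ∥ 4c d1.
Outer hash (tag): even-index sum = 209 mod 256 = 209; odd-index sum = 393 mod 256 = 137 → d1 89.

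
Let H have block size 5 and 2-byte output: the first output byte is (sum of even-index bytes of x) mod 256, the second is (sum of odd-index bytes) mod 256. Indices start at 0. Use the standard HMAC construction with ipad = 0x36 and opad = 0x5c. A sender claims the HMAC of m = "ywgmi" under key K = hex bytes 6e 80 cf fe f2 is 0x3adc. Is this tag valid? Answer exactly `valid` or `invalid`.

Key hex bytes 6e 80 cf fe f2 is exactly B = 5 bytes: K' = 6e 80 cf fe f2.
K' ⊕ ipad = 58 b6 f9 c8 c4; K' ⊕ opad = 32 dc 93 a2 ae.
Inner hash: even-index sum = 761 mod 256 = 249; odd-index sum = 711 mod 256 = 199 → f9 c7.
Outer hash (recomputed tag): even-index sum = 570 mod 256 = 58; odd-index sum = 631 mod 256 = 119 → 3a 77.
Recomputed tag = 3a77; claimed = 3adc → mismatch.

invalid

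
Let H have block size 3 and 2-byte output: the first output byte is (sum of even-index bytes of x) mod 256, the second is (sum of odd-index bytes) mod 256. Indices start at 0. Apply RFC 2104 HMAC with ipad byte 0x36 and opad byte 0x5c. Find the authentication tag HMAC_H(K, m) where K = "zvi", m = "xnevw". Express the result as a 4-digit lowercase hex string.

efb9

Key "zvi" = 7a 76 69 is exactly B = 3 bytes: K' = 7a 76 69.
K' ⊕ ipad = 4c 40 5f.  K' ⊕ opad = 26 2a 35.
Inner input = (K'⊕ipad) ∥ m = 4c 40 5f ∥ 78 6e 65 76 77.
Inner hash: even-index sum = 399 mod 256 = 143; odd-index sum = 404 mod 256 = 148 → 8f 94.
Outer input = (K'⊕opad) ∥ inner = 26 2a 35 ∥ 8f 94.
Outer hash (tag): even-index sum = 239 mod 256 = 239; odd-index sum = 185 mod 256 = 185 → ef b9.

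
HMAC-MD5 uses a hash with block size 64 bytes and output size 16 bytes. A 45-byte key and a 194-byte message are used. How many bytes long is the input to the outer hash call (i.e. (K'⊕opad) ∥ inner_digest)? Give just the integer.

Key is 45 ≤ 64 bytes, zero-padded: |K'| = 64.
Outer input = (K'⊕opad) ∥ H(inner) → 64 + 16 = 80 bytes.

80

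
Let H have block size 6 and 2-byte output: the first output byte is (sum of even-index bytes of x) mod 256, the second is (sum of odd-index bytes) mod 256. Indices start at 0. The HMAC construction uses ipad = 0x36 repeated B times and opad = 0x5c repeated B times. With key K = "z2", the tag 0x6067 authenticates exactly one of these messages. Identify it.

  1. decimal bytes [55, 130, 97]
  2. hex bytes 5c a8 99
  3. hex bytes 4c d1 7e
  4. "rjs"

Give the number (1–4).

Key "z2" = 7a 32 is 2 bytes ≤ B = 6; zero-pad to 6 bytes: K' = 7a 32 00 00 00 00.
K' ⊕ ipad = 4c 04 36 36 36 36; K' ⊕ opad = 26 6e 5c 5c 5c 5c.
m1: inner = H(4c 04 36 36 36 36 37 82 61) = 50 f2; tag = H(26 6e 5c 5c 5c 5c 50 f2) = 2e18
m2: inner = H(4c 04 36 36 36 36 5c a8 99) = ad 18; tag = H(26 6e 5c 5c 5c 5c ad 18) = 8b3e
m3: inner = H(4c 04 36 36 36 36 4c d1 7e) = 82 41; tag = H(26 6e 5c 5c 5c 5c 82 41) = 6067 ← matches
m4: inner = H(4c 04 36 36 36 36 72 6a 73) = 9d da; tag = H(26 6e 5c 5c 5c 5c 9d da) = 7b00

3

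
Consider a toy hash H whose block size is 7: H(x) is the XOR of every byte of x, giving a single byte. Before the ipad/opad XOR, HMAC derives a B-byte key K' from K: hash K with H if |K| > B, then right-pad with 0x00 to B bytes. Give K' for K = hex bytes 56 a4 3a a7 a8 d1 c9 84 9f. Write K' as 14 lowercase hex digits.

|K| = 9 > B = 7, so first hash the key.
H(K): XOR 56⊕a4⊕3a⊕a7⊕a8⊕d1⊕c9⊕84⊕9f = c4.
Zero-pad H(K) = c4 to 7 bytes: K' = c4 00 00 00 00 00 00.

c4000000000000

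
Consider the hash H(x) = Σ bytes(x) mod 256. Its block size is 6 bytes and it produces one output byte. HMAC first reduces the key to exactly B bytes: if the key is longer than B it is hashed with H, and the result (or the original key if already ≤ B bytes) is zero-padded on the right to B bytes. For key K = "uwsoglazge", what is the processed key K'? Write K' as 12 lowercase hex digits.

480000000000

|K| = 10 > B = 6, so first hash the key.
H(K): sum = 117+119+115+111+103+108+97+122+103+101 = 1096; mod 256 = 72 → 48.
Zero-pad H(K) = 48 to 6 bytes: K' = 48 00 00 00 00 00.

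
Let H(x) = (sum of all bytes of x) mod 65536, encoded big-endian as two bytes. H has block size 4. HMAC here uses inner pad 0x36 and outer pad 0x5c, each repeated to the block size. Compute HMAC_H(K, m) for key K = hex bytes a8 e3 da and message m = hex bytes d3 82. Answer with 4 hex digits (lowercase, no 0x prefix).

0382

Key hex bytes a8 e3 da is 3 bytes ≤ B = 4; zero-pad to 4 bytes: K' = a8 e3 da 00.
K' ⊕ ipad = 9e d5 ec 36.  K' ⊕ opad = f4 bf 86 5c.
Inner input = (K'⊕ipad) ∥ m = 9e d5 ec 36 ∥ d3 82.
Inner hash: sum = 158+213+236+54+211+130 = 1002 → 03 ea.
Outer input = (K'⊕opad) ∥ inner = f4 bf 86 5c ∥ 03 ea.
Outer hash (tag): sum = 244+191+134+92+3+234 = 898 → 03 82.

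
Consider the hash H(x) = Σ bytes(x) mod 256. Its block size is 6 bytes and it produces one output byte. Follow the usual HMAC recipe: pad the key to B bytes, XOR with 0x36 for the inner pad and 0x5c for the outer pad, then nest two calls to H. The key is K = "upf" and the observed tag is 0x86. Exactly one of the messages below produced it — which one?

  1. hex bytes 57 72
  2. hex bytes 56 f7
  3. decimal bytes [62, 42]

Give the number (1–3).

Key "upf" = 75 70 66 is 3 bytes ≤ B = 6; zero-pad to 6 bytes: K' = 75 70 66 00 00 00.
K' ⊕ ipad = 43 46 50 36 36 36; K' ⊕ opad = 29 2c 3a 5c 5c 5c.
m1: inner = H(43 46 50 36 36 36 57 72) = 44; tag = H(29 2c 3a 5c 5c 5c 44) = e7
m2: inner = H(43 46 50 36 36 36 56 f7) = c8; tag = H(29 2c 3a 5c 5c 5c c8) = 6b
m3: inner = H(43 46 50 36 36 36 3e 2a) = e3; tag = H(29 2c 3a 5c 5c 5c e3) = 86 ← matches

3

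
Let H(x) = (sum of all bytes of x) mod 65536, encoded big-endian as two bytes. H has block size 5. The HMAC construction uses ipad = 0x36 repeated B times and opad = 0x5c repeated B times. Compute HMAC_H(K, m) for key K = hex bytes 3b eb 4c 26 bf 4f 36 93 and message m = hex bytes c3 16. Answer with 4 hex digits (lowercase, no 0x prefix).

Key hex bytes 3b eb 4c 26 bf 4f 36 93 is 8 bytes > B = 5, so hash it first: H(key) = 03 6f, then zero-pad to 5 bytes: K' = 03 6f 00 00 00.
K' ⊕ ipad = 35 59 36 36 36.  K' ⊕ opad = 5f 33 5c 5c 5c.
Inner input = (K'⊕ipad) ∥ m = 35 59 36 36 36 ∥ c3 16.
Inner hash: sum = 53+89+54+54+54+195+22 = 521 → 02 09.
Outer input = (K'⊕opad) ∥ inner = 5f 33 5c 5c 5c ∥ 02 09.
Outer hash (tag): sum = 95+51+92+92+92+2+9 = 433 → 01 b1.

01b1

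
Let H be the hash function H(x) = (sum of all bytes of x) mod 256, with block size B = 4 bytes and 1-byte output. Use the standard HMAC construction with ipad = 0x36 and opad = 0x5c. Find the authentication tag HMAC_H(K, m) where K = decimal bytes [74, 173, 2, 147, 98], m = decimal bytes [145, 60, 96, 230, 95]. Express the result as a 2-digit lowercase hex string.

b2

Key decimal bytes [74, 173, 2, 147, 98] = 4a ad 02 93 62 is 5 bytes > B = 4, so hash it first: H(key) = ee, then zero-pad to 4 bytes: K' = ee 00 00 00.
K' ⊕ ipad = d8 36 36 36.  K' ⊕ opad = b2 5c 5c 5c.
Inner input = (K'⊕ipad) ∥ m = d8 36 36 36 ∥ 91 3c 60 e6 5f.
Inner hash: sum = 216+54+54+54+145+60+96+230+95 = 1004; mod 256 = 236 → ec.
Outer input = (K'⊕opad) ∥ inner = b2 5c 5c 5c ∥ ec.
Outer hash (tag): sum = 178+92+92+92+236 = 690; mod 256 = 178 → b2.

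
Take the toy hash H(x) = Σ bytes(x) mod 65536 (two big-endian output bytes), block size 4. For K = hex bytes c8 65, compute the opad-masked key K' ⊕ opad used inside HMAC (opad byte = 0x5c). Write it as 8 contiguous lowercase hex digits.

Key hex bytes c8 65 is 2 bytes ≤ B = 4; zero-pad to 4 bytes: K' = c8 65 00 00.
XOR each byte with 0x5c: c8⊕5c=94, 65⊕5c=39, 00⊕5c=5c, 00⊕5c=5c.

94395c5c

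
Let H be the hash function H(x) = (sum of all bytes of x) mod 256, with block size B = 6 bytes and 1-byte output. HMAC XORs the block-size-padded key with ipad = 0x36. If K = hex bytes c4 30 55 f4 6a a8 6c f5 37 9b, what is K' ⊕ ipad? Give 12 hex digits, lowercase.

b43636363636

Key hex bytes c4 30 55 f4 6a a8 6c f5 37 9b is 10 bytes > B = 6, so hash it first: H(key) = 82, then zero-pad to 6 bytes: K' = 82 00 00 00 00 00.
XOR each byte with 0x36: 82⊕36=b4, 00⊕36=36, 00⊕36=36, 00⊕36=36, 00⊕36=36, 00⊕36=36.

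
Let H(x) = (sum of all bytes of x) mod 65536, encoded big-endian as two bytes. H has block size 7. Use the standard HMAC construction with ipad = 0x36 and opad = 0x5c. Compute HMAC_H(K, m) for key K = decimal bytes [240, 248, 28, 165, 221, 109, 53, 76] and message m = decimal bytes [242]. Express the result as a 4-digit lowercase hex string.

Key decimal bytes [240, 248, 28, 165, 221, 109, 53, 76] = f0 f8 1c a5 dd 6d 35 4c is 8 bytes > B = 7, so hash it first: H(key) = 04 74, then zero-pad to 7 bytes: K' = 04 74 00 00 00 00 00.
K' ⊕ ipad = 32 42 36 36 36 36 36.  K' ⊕ opad = 58 28 5c 5c 5c 5c 5c.
Inner input = (K'⊕ipad) ∥ m = 32 42 36 36 36 36 36 ∥ f2.
Inner hash: sum = 50+66+54+54+54+54+54+242 = 628 → 02 74.
Outer input = (K'⊕opad) ∥ inner = 58 28 5c 5c 5c 5c 5c ∥ 02 74.
Outer hash (tag): sum = 88+40+92+92+92+92+92+2+116 = 706 → 02 c2.

02c2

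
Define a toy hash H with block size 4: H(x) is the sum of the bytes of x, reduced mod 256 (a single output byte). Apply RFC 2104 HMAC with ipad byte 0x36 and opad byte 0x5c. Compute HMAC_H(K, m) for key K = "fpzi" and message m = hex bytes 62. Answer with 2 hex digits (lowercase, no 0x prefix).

64

Key "fpzi" = 66 70 7a 69 is exactly B = 4 bytes: K' = 66 70 7a 69.
K' ⊕ ipad = 50 46 4c 5f.  K' ⊕ opad = 3a 2c 26 35.
Inner input = (K'⊕ipad) ∥ m = 50 46 4c 5f ∥ 62.
Inner hash: sum = 80+70+76+95+98 = 419; mod 256 = 163 → a3.
Outer input = (K'⊕opad) ∥ inner = 3a 2c 26 35 ∥ a3.
Outer hash (tag): sum = 58+44+38+53+163 = 356; mod 256 = 100 → 64.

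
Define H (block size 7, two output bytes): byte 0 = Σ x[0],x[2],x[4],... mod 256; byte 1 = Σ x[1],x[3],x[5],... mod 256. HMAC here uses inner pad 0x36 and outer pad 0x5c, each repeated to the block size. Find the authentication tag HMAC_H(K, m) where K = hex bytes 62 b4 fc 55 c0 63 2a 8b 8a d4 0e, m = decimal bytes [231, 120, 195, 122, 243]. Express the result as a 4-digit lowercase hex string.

d6b9

Key hex bytes 62 b4 fc 55 c0 63 2a 8b 8a d4 0e is 11 bytes > B = 7, so hash it first: H(key) = e0 cb, then zero-pad to 7 bytes: K' = e0 cb 00 00 00 00 00.
K' ⊕ ipad = d6 fd 36 36 36 36 36.  K' ⊕ opad = bc 97 5c 5c 5c 5c 5c.
Inner input = (K'⊕ipad) ∥ m = d6 fd 36 36 36 36 36 ∥ e7 78 c3 7a f3.
Inner hash: even-index sum = 618 mod 256 = 106; odd-index sum = 1030 mod 256 = 6 → 6a 06.
Outer input = (K'⊕opad) ∥ inner = bc 97 5c 5c 5c 5c 5c ∥ 6a 06.
Outer hash (tag): even-index sum = 470 mod 256 = 214; odd-index sum = 441 mod 256 = 185 → d6 b9.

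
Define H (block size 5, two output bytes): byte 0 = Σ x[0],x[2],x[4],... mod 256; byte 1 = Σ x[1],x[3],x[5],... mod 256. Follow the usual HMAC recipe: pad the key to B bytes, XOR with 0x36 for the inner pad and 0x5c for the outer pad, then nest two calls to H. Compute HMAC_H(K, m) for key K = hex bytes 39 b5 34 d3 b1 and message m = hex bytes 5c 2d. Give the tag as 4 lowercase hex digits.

Key hex bytes 39 b5 34 d3 b1 is exactly B = 5 bytes: K' = 39 b5 34 d3 b1.
K' ⊕ ipad = 0f 83 02 e5 87.  K' ⊕ opad = 65 e9 68 8f ed.
Inner input = (K'⊕ipad) ∥ m = 0f 83 02 e5 87 ∥ 5c 2d.
Inner hash: even-index sum = 197 mod 256 = 197; odd-index sum = 452 mod 256 = 196 → c5 c4.
Outer input = (K'⊕opad) ∥ inner = 65 e9 68 8f ed ∥ c5 c4.
Outer hash (tag): even-index sum = 638 mod 256 = 126; odd-index sum = 573 mod 256 = 61 → 7e 3d.

7e3d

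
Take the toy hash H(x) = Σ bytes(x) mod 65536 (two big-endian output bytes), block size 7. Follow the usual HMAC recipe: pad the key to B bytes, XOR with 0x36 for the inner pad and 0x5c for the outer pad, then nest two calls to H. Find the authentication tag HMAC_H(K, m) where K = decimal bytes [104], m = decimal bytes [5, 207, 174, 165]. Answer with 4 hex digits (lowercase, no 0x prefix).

Key decimal bytes [104] = 68 is 1 byte ≤ B = 7; zero-pad to 7 bytes: K' = 68 00 00 00 00 00 00.
K' ⊕ ipad = 5e 36 36 36 36 36 36.  K' ⊕ opad = 34 5c 5c 5c 5c 5c 5c.
Inner input = (K'⊕ipad) ∥ m = 5e 36 36 36 36 36 36 ∥ 05 cf ae a5.
Inner hash: sum = 94+54+54+54+54+54+54+5+207+174+165 = 969 → 03 c9.
Outer input = (K'⊕opad) ∥ inner = 34 5c 5c 5c 5c 5c 5c ∥ 03 c9.
Outer hash (tag): sum = 52+92+92+92+92+92+92+3+201 = 808 → 03 28.

0328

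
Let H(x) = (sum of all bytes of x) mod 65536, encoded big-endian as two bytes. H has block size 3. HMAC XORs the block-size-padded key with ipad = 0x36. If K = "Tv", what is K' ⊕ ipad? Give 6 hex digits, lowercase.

Key "Tv" = 54 76 is 2 bytes ≤ B = 3; zero-pad to 3 bytes: K' = 54 76 00.
XOR each byte with 0x36: 54⊕36=62, 76⊕36=40, 00⊕36=36.

624036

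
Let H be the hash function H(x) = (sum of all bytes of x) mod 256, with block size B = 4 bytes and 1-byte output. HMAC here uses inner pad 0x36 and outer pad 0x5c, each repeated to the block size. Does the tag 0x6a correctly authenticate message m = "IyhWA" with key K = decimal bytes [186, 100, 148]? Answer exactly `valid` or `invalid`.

Key decimal bytes [186, 100, 148] = ba 64 94 is 3 bytes ≤ B = 4; zero-pad to 4 bytes: K' = ba 64 94 00.
K' ⊕ ipad = 8c 52 a2 36; K' ⊕ opad = e6 38 c8 5c.
Inner hash: sum = 140+82+162+54+73+121+104+87+65 = 888; mod 256 = 120 → 78.
Outer hash (recomputed tag): sum = 230+56+200+92+120 = 698; mod 256 = 186 → ba.
Recomputed tag = ba; claimed = 6a → mismatch.

invalid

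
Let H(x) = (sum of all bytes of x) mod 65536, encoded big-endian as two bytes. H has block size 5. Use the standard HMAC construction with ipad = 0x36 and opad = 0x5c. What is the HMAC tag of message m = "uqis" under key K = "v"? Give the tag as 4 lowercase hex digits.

0276

Key "v" = 76 is 1 byte ≤ B = 5; zero-pad to 5 bytes: K' = 76 00 00 00 00.
K' ⊕ ipad = 40 36 36 36 36.  K' ⊕ opad = 2a 5c 5c 5c 5c.
Inner input = (K'⊕ipad) ∥ m = 40 36 36 36 36 ∥ 75 71 69 73.
Inner hash: sum = 64+54+54+54+54+117+113+105+115 = 730 → 02 da.
Outer input = (K'⊕opad) ∥ inner = 2a 5c 5c 5c 5c ∥ 02 da.
Outer hash (tag): sum = 42+92+92+92+92+2+218 = 630 → 02 76.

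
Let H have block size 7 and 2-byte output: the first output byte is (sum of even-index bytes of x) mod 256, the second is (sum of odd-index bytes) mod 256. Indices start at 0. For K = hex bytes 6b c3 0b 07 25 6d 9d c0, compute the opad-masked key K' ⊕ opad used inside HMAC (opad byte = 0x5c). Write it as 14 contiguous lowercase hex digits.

64ab5c5c5c5c5c

Key hex bytes 6b c3 0b 07 25 6d 9d c0 is 8 bytes > B = 7, so hash it first: H(key) = 38 f7, then zero-pad to 7 bytes: K' = 38 f7 00 00 00 00 00.
XOR each byte with 0x5c: 38⊕5c=64, f7⊕5c=ab, 00⊕5c=5c, 00⊕5c=5c, 00⊕5c=5c, 00⊕5c=5c, 00⊕5c=5c.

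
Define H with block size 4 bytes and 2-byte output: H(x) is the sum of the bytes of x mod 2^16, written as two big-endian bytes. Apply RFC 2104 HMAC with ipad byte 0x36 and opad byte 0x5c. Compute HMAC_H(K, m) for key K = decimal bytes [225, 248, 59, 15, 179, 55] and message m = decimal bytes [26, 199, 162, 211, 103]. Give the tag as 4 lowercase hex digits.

Key decimal bytes [225, 248, 59, 15, 179, 55] = e1 f8 3b 0f b3 37 is 6 bytes > B = 4, so hash it first: H(key) = 03 0d, then zero-pad to 4 bytes: K' = 03 0d 00 00.
K' ⊕ ipad = 35 3b 36 36.  K' ⊕ opad = 5f 51 5c 5c.
Inner input = (K'⊕ipad) ∥ m = 35 3b 36 36 ∥ 1a c7 a2 d3 67.
Inner hash: sum = 53+59+54+54+26+199+162+211+103 = 921 → 03 99.
Outer input = (K'⊕opad) ∥ inner = 5f 51 5c 5c ∥ 03 99.
Outer hash (tag): sum = 95+81+92+92+3+153 = 516 → 02 04.

0204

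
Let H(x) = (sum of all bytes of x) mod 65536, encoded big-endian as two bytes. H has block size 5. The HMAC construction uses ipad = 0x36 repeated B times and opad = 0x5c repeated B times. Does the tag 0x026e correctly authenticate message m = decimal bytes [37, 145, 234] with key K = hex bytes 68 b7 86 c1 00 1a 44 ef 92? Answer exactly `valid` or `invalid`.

valid

Key hex bytes 68 b7 86 c1 00 1a 44 ef 92 is 9 bytes > B = 5, so hash it first: H(key) = 04 45, then zero-pad to 5 bytes: K' = 04 45 00 00 00.
K' ⊕ ipad = 32 73 36 36 36; K' ⊕ opad = 58 19 5c 5c 5c.
Inner hash: sum = 50+115+54+54+54+37+145+234 = 743 → 02 e7.
Outer hash (recomputed tag): sum = 88+25+92+92+92+2+231 = 622 → 02 6e.
Recomputed tag = 026e; claimed = 026e → match.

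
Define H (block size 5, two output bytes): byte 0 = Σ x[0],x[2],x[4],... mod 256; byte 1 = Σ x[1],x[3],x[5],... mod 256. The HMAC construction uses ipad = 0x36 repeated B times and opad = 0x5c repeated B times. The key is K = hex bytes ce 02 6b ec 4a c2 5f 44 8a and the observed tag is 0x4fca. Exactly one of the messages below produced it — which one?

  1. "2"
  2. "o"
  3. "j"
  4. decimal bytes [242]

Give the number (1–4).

2

Key hex bytes ce 02 6b ec 4a c2 5f 44 8a is 9 bytes > B = 5, so hash it first: H(key) = 6c f4, then zero-pad to 5 bytes: K' = 6c f4 00 00 00.
K' ⊕ ipad = 5a c2 36 36 36; K' ⊕ opad = 30 a8 5c 5c 5c.
m1: inner = H(5a c2 36 36 36 32) = c6 2a; tag = H(30 a8 5c 5c 5c c6 2a) = 12ca
m2: inner = H(5a c2 36 36 36 6f) = c6 67; tag = H(30 a8 5c 5c 5c c6 67) = 4fca ← matches
m3: inner = H(5a c2 36 36 36 6a) = c6 62; tag = H(30 a8 5c 5c 5c c6 62) = 4aca
m4: inner = H(5a c2 36 36 36 f2) = c6 ea; tag = H(30 a8 5c 5c 5c c6 ea) = d2ca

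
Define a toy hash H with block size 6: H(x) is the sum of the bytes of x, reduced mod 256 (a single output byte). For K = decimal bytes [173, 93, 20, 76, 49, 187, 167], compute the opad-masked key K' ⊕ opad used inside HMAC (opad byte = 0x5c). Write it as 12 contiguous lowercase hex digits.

a15c5c5c5c5c

Key decimal bytes [173, 93, 20, 76, 49, 187, 167] = ad 5d 14 4c 31 bb a7 is 7 bytes > B = 6, so hash it first: H(key) = fd, then zero-pad to 6 bytes: K' = fd 00 00 00 00 00.
XOR each byte with 0x5c: fd⊕5c=a1, 00⊕5c=5c, 00⊕5c=5c, 00⊕5c=5c, 00⊕5c=5c, 00⊕5c=5c.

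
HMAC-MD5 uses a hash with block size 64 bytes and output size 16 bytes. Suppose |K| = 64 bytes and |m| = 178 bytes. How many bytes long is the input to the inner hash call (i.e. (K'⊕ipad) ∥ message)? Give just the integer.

242

Key is 64 ≤ 64 bytes, zero-padded: |K'| = 64.
Inner input = (K'⊕ipad) ∥ m → 64 + 178 = 242 bytes.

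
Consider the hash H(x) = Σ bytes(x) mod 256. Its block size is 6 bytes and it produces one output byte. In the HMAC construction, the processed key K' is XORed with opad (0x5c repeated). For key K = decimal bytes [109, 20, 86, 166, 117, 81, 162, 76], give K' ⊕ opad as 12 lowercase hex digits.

6d5c5c5c5c5c

Key decimal bytes [109, 20, 86, 166, 117, 81, 162, 76] = 6d 14 56 a6 75 51 a2 4c is 8 bytes > B = 6, so hash it first: H(key) = 31, then zero-pad to 6 bytes: K' = 31 00 00 00 00 00.
XOR each byte with 0x5c: 31⊕5c=6d, 00⊕5c=5c, 00⊕5c=5c, 00⊕5c=5c, 00⊕5c=5c, 00⊕5c=5c.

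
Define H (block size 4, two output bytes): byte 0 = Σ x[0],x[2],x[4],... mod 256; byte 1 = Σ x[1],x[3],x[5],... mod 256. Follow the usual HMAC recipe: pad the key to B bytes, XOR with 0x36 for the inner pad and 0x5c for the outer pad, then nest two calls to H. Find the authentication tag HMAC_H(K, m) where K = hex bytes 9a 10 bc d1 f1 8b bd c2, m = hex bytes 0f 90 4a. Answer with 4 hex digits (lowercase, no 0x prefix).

75ac

Key hex bytes 9a 10 bc d1 f1 8b bd c2 is 8 bytes > B = 4, so hash it first: H(key) = 04 2e, then zero-pad to 4 bytes: K' = 04 2e 00 00.
K' ⊕ ipad = 32 18 36 36.  K' ⊕ opad = 58 72 5c 5c.
Inner input = (K'⊕ipad) ∥ m = 32 18 36 36 ∥ 0f 90 4a.
Inner hash: even-index sum = 193 mod 256 = 193; odd-index sum = 222 mod 256 = 222 → c1 de.
Outer input = (K'⊕opad) ∥ inner = 58 72 5c 5c ∥ c1 de.
Outer hash (tag): even-index sum = 373 mod 256 = 117; odd-index sum = 428 mod 256 = 172 → 75 ac.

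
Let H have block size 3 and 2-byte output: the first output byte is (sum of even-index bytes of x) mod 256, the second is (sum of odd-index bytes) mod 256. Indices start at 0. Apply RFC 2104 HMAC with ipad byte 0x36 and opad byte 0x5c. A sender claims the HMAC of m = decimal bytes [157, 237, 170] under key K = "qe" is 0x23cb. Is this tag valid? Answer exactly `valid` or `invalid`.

invalid

Key "qe" = 71 65 is 2 bytes ≤ B = 3; zero-pad to 3 bytes: K' = 71 65 00.
K' ⊕ ipad = 47 53 36; K' ⊕ opad = 2d 39 5c.
Inner hash: even-index sum = 362 mod 256 = 106; odd-index sum = 410 mod 256 = 154 → 6a 9a.
Outer hash (recomputed tag): even-index sum = 291 mod 256 = 35; odd-index sum = 163 mod 256 = 163 → 23 a3.
Recomputed tag = 23a3; claimed = 23cb → mismatch.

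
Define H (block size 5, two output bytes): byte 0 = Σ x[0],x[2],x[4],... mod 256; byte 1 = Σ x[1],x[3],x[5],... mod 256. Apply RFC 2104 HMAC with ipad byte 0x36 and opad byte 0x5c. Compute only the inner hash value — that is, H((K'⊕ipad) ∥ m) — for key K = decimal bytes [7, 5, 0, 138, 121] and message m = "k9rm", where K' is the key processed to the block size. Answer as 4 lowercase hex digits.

Key decimal bytes [7, 5, 0, 138, 121] = 07 05 00 8a 79 is exactly B = 5 bytes: K' = 07 05 00 8a 79.
K' ⊕ ipad = 31 33 36 bc 4f.
Inner input = 31 33 36 bc 4f ∥ 6b 39 72 6d.
Inner hash: even-index sum = 348 mod 256 = 92; odd-index sum = 460 mod 256 = 204 → 5c cc.

5ccc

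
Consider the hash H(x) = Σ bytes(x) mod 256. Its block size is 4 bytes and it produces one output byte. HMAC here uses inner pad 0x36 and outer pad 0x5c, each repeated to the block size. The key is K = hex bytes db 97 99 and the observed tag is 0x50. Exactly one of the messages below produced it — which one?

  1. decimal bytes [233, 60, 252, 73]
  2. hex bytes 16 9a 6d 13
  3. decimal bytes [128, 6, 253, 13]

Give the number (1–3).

1

Key hex bytes db 97 99 is 3 bytes ≤ B = 4; zero-pad to 4 bytes: K' = db 97 99 00.
K' ⊕ ipad = ed a1 af 36; K' ⊕ opad = 87 cb c5 5c.
m1: inner = H(ed a1 af 36 e9 3c fc 49) = dd; tag = H(87 cb c5 5c dd) = 50 ← matches
m2: inner = H(ed a1 af 36 16 9a 6d 13) = a3; tag = H(87 cb c5 5c a3) = 16
m3: inner = H(ed a1 af 36 80 06 fd 0d) = 03; tag = H(87 cb c5 5c 03) = 76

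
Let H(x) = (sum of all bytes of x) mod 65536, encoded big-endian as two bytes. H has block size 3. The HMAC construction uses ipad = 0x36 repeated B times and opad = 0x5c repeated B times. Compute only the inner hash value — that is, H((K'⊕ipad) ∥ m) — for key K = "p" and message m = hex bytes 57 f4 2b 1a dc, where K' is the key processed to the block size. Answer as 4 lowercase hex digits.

031e

Key "p" = 70 is 1 byte ≤ B = 3; zero-pad to 3 bytes: K' = 70 00 00.
K' ⊕ ipad = 46 36 36.
Inner input = 46 36 36 ∥ 57 f4 2b 1a dc.
Inner hash: sum = 70+54+54+87+244+43+26+220 = 798 → 03 1e.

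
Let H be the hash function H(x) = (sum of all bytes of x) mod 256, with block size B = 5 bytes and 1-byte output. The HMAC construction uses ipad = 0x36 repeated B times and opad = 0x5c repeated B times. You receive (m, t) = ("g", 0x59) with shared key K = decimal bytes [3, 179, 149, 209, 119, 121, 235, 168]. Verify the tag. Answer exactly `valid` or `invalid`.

invalid

Key decimal bytes [3, 179, 149, 209, 119, 121, 235, 168] = 03 b3 95 d1 77 79 eb a8 is 8 bytes > B = 5, so hash it first: H(key) = 9f, then zero-pad to 5 bytes: K' = 9f 00 00 00 00.
K' ⊕ ipad = a9 36 36 36 36; K' ⊕ opad = c3 5c 5c 5c 5c.
Inner hash: sum = 169+54+54+54+54+103 = 488; mod 256 = 232 → e8.
Outer hash (recomputed tag): sum = 195+92+92+92+92+232 = 795; mod 256 = 27 → 1b.
Recomputed tag = 1b; claimed = 59 → mismatch.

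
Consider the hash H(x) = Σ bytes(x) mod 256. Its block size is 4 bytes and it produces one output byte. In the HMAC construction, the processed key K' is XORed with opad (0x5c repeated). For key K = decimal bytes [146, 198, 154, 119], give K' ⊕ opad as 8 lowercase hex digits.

Key decimal bytes [146, 198, 154, 119] = 92 c6 9a 77 is exactly B = 4 bytes: K' = 92 c6 9a 77.
XOR each byte with 0x5c: 92⊕5c=ce, c6⊕5c=9a, 9a⊕5c=c6, 77⊕5c=2b.

ce9ac62b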